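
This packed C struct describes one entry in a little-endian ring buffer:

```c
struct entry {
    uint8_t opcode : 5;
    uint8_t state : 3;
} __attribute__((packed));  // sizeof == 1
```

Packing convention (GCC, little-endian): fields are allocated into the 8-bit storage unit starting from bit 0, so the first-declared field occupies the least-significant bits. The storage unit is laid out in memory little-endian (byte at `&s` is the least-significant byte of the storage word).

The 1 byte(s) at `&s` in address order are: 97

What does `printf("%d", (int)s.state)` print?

[0]=0x97 (little-endian) → word 0x97
opcode:5 @ bit 0 → (0x97>>0)&0x1f = 0x17
state:3 @ bit 5 → (0x97>>5)&0x7 = 0x4  ←

4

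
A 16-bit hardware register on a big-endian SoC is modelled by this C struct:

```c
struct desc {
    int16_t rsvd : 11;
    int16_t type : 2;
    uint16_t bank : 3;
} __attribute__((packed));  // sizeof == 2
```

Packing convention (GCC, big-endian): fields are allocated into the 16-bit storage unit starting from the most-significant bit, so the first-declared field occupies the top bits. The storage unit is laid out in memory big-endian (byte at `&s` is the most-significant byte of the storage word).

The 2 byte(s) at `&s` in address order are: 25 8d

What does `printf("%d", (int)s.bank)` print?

5

[0]=0x25 [1]=0x8d (big-endian) → word 0x258d
rsvd:11 @ bit 5 → (0x258d>>5)&0x7ff = 0x12c
type:2 @ bit 3 → (0x258d>>3)&0x3 = 0x1
bank:3 @ bit 0 → (0x258d>>0)&0x7 = 0x5  ←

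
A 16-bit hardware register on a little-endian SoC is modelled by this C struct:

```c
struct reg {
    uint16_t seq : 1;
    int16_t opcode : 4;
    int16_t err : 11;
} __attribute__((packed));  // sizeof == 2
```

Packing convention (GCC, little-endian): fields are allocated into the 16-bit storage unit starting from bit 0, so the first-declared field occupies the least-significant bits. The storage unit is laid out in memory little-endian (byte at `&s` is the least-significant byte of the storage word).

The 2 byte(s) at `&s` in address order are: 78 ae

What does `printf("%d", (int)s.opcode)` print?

-4

[0]=0x78 [1]=0xae (little-endian) → word 0xae78
seq [0+:1] = (word>>0) & 0x1 = 0
opcode [1+:4] = (word>>1) & 0xf = 12  ←
err [5+:11] = (word>>5) & 0x7ff = 1395
opcode signed 4b, MSB=1: 12 - 16 = -4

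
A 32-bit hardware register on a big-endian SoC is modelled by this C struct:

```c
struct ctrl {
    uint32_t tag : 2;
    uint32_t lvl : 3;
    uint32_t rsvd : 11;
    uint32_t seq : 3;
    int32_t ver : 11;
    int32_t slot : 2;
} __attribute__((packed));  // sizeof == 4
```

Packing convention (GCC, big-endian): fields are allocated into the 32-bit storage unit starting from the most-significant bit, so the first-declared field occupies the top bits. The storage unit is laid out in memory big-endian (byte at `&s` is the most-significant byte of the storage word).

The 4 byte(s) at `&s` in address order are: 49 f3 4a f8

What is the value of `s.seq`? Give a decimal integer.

[0]=0x49 [1]=0xf3 [2]=0x4a [3]=0xf8 (big-endian) → word 0x49f34af8
tag:2 @ bit 30 → (0x49f34af8>>30)&0x3 = 0x1
lvl:3 @ bit 27 → (0x49f34af8>>27)&0x7 = 0x1
rsvd:11 @ bit 16 → (0x49f34af8>>16)&0x7ff = 0x1f3
seq:3 @ bit 13 → (0x49f34af8>>13)&0x7 = 0x2  ←
ver:11 @ bit 2 → (0x49f34af8>>2)&0x7ff = 0x2be
slot:2 @ bit 0 → (0x49f34af8>>0)&0x3 = 0x0

2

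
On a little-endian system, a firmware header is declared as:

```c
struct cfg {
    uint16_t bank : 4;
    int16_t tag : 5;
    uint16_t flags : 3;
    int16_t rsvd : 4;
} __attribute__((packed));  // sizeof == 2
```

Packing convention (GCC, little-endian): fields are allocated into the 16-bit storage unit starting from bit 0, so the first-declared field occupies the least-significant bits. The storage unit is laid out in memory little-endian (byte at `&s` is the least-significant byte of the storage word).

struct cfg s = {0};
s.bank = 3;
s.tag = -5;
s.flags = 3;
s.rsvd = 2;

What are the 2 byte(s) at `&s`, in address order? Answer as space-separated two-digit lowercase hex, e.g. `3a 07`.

bank:4 = 3 → 0x3 << 0 → word 0x0003
tag:5 = -5 → 0x1b << 4 → word 0x01b3
flags:3 = 3 → 0x3 << 9 → word 0x07b3
rsvd:4 = 2 → 0x2 << 12 → word 0x27b3
word = 0x27b3 → little-endian bytes:
  [0]=0xb3  [1]=0x27

b3 27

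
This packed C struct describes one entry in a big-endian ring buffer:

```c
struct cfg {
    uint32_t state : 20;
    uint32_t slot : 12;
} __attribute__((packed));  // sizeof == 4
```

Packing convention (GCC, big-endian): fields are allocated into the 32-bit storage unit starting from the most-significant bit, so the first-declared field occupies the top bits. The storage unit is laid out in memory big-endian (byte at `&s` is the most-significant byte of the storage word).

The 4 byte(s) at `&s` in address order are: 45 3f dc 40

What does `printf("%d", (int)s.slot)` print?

[0]=0x45 [1]=0x3f [2]=0xdc [3]=0x40 (big-endian) → word 0x453fdc40
state:20 @ bit 12 → (0x453fdc40>>12)&0xfffff = 0x453fd
slot:12 @ bit 0 → (0x453fdc40>>0)&0xfff = 0xc40  ←

3136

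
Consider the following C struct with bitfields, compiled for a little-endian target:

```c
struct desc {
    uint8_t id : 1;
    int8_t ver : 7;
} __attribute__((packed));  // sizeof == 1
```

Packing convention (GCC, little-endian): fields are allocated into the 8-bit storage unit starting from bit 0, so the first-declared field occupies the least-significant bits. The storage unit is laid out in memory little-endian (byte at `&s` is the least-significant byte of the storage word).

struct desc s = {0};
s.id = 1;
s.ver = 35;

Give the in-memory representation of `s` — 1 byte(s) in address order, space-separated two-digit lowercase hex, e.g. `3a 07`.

47

id:1 = 1 → 0x1 << 0 → word 0x01
ver:7 = 35 → 0x23 << 1 → word 0x47
word = 0x47 → little-endian bytes:
  [0]=0x47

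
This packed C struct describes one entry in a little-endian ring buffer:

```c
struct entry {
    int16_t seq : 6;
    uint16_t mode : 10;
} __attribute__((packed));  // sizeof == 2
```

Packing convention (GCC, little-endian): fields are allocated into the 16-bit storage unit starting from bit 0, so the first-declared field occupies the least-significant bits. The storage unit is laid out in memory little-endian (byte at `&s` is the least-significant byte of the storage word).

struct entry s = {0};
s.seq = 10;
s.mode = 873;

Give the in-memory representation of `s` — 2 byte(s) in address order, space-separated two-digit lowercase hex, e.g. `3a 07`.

4a da

seq (6b) val=10 bits=0xa at bit 0: 0x000a
mode (10b) val=873 bits=0x369 at bit 6: 0xda4a
word = 0xda4a → little-endian bytes:
  [0]=0x4a  [1]=0xda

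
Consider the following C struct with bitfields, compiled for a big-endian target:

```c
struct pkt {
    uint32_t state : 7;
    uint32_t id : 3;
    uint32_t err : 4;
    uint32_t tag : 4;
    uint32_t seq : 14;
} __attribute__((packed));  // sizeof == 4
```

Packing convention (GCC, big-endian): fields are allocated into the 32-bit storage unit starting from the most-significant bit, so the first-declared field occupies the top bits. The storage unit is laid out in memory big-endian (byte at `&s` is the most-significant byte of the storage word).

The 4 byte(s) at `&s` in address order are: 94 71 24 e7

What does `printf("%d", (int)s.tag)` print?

[0]=0x94 [1]=0x71 [2]=0x24 [3]=0xe7 (big-endian) → word 0x947124e7
state [25+:7] = (word>>25) & 0x7f = 74
id [22+:3] = (word>>22) & 0x7 = 1
err [18+:4] = (word>>18) & 0xf = 12
tag [14+:4] = (word>>14) & 0xf = 4  ←
seq [0+:14] = (word>>0) & 0x3fff = 9447

4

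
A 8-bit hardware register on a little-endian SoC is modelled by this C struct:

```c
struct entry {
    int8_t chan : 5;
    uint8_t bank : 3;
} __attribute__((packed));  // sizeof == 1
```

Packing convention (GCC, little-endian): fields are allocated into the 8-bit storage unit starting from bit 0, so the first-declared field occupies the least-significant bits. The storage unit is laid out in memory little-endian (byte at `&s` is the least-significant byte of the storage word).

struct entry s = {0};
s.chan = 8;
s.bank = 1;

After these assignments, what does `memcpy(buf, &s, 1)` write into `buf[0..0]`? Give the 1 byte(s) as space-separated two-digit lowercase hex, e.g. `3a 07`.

chan:5 = 8 → 0x8 << 0 → word 0x08
bank:3 = 1 → 0x1 << 5 → word 0x28
word = 0x28 → little-endian bytes:
  [0]=0x28

28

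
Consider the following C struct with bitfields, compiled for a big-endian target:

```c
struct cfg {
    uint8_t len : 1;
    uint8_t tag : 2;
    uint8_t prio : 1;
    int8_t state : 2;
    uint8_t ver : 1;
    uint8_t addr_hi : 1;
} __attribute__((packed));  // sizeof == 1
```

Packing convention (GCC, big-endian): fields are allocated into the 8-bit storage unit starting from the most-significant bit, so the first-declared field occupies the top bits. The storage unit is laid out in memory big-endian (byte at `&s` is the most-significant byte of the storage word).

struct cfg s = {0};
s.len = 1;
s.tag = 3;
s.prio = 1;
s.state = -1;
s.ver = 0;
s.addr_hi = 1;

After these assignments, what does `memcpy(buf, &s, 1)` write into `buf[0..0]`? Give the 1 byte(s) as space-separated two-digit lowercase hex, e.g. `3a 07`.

fd

len:1 = 1 → 0x1 << 7 → word 0x80
tag:2 = 3 → 0x3 << 5 → word 0xe0
prio:1 = 1 → 0x1 << 4 → word 0xf0
state:2 = -1 → 0x3 << 2 → word 0xfc
ver:1 = 0 → 0x0 << 1 → word 0xfc
addr_hi:1 = 1 → 0x1 << 0 → word 0xfd
word = 0xfd → big-endian bytes:
  [0]=0xfd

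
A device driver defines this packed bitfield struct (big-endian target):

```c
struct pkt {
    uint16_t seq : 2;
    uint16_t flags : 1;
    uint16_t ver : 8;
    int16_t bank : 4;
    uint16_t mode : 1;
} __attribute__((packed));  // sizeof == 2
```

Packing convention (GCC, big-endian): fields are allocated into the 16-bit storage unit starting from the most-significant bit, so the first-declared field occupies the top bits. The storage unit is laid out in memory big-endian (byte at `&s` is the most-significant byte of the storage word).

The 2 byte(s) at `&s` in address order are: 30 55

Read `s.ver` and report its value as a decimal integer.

[0]=0x30 [1]=0x55 (big-endian) → word 0x3055
seq:2 @ bit 14 → (0x3055>>14)&0x3 = 0x0
flags:1 @ bit 13 → (0x3055>>13)&0x1 = 0x1
ver:8 @ bit 5 → (0x3055>>5)&0xff = 0x82  ←
bank:4 @ bit 1 → (0x3055>>1)&0xf = 0xa
mode:1 @ bit 0 → (0x3055>>0)&0x1 = 0x1

130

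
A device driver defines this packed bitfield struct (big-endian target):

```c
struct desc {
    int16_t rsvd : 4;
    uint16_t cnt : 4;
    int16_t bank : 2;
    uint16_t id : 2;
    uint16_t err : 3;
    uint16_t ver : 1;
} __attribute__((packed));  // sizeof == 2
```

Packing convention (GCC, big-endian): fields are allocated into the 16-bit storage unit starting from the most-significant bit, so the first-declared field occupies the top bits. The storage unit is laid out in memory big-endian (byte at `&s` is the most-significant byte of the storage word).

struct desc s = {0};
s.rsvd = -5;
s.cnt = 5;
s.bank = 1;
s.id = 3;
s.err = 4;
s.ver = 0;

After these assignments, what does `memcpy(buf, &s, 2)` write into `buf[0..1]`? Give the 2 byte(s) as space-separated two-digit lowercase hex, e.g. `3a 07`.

b5 78

[12+:4] rsvd=-5 & 0xf = 0xb; word=0xb000
[8+:4] cnt=5 & 0xf = 0x5; word=0xb500
[6+:2] bank=1 & 0x3 = 0x1; word=0xb540
[4+:2] id=3 & 0x3 = 0x3; word=0xb570
[1+:3] err=4 & 0x7 = 0x4; word=0xb578
[0+:1] ver=0 & 0x1 = 0x0; word=0xb578
word = 0xb578 → big-endian bytes:
  [0]=0xb5  [1]=0x78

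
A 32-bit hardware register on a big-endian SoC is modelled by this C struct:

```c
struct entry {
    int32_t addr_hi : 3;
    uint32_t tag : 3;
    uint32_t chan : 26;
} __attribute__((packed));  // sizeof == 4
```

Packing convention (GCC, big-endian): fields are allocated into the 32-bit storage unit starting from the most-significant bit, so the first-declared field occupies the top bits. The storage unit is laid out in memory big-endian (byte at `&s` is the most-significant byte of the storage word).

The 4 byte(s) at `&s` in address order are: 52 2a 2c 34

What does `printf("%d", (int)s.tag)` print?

[0]=0x52 [1]=0x2a [2]=0x2c [3]=0x34 (big-endian) → word 0x522a2c34
addr_hi [29+:3] = (word>>29) & 0x7 = 2
tag [26+:3] = (word>>26) & 0x7 = 4  ←
chan [0+:26] = (word>>0) & 0x3ffffff = 36318260

4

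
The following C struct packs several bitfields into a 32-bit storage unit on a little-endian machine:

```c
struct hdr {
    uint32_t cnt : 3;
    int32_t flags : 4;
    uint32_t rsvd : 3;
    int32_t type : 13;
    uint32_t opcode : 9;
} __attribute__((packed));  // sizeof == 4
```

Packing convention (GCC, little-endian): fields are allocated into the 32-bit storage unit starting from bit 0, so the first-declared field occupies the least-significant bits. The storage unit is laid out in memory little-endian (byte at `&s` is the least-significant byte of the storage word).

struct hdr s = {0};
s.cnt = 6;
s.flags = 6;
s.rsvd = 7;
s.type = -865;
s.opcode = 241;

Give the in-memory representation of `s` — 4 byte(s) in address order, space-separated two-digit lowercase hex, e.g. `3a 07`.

cnt:3 = 6 → 0x6 << 0 → word 0x00000006
flags:4 = 6 → 0x6 << 3 → word 0x00000036
rsvd:3 = 7 → 0x7 << 7 → word 0x000003b6
type:13 = -865 → 0x1c9f << 10 → word 0x00727fb6
opcode:9 = 241 → 0xf1 << 23 → word 0x78f27fb6
word = 0x78f27fb6 → little-endian bytes:
  [0]=0xb6  [1]=0x7f  [2]=0xf2  [3]=0x78

b6 7f f2 78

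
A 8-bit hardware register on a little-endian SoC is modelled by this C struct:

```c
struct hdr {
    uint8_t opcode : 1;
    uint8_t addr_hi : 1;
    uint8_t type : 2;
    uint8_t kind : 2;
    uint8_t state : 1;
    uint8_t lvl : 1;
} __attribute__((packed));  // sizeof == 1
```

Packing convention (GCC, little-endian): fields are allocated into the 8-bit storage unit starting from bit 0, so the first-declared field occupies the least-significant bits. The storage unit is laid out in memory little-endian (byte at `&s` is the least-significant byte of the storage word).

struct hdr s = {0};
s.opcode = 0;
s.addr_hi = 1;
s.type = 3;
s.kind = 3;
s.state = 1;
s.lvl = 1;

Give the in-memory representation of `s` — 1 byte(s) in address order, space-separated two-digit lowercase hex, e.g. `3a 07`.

fe

opcode (1b) val=0 bits=0x0 at bit 0: 0x00
addr_hi (1b) val=1 bits=0x1 at bit 1: 0x02
type (2b) val=3 bits=0x3 at bit 2: 0x0e
kind (2b) val=3 bits=0x3 at bit 4: 0x3e
state (1b) val=1 bits=0x1 at bit 6: 0x7e
lvl (1b) val=1 bits=0x1 at bit 7: 0xfe
word = 0xfe → little-endian bytes:
  [0]=0xfe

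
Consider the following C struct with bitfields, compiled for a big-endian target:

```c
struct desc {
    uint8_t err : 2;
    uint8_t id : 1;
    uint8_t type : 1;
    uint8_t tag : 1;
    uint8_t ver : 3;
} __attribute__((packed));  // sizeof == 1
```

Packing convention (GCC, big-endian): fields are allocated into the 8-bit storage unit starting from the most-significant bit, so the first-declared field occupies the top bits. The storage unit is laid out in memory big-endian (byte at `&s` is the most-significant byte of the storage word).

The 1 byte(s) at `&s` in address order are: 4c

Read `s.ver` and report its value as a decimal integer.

4

[0]=0x4c (big-endian) → word 0x4c
err [6+:2] = (word>>6) & 0x3 = 1
id [5+:1] = (word>>5) & 0x1 = 0
type [4+:1] = (word>>4) & 0x1 = 0
tag [3+:1] = (word>>3) & 0x1 = 1
ver [0+:3] = (word>>0) & 0x7 = 4  ←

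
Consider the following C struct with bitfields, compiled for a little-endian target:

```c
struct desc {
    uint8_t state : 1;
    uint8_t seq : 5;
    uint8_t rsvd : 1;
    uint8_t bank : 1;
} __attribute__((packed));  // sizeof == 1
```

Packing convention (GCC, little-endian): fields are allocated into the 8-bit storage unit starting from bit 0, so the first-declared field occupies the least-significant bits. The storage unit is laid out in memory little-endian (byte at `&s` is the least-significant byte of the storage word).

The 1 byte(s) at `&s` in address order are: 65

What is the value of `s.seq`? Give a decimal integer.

[0]=0x65 (little-endian) → word 0x65
state [0+:1] = (word>>0) & 0x1 = 1
seq [1+:5] = (word>>1) & 0x1f = 18  ←
rsvd [6+:1] = (word>>6) & 0x1 = 1
bank [7+:1] = (word>>7) & 0x1 = 0

18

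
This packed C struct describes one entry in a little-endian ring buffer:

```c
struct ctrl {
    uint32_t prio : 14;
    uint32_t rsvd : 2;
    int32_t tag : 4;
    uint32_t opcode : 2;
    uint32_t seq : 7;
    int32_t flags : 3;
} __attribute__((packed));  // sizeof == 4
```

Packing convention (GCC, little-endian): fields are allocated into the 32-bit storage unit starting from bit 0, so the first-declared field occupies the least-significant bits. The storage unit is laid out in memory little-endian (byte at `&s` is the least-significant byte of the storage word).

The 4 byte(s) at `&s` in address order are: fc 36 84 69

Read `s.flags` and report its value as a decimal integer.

[0]=0xfc [1]=0x36 [2]=0x84 [3]=0x69 (little-endian) → word 0x698436fc
prio:14 @ bit 0 → (0x698436fc>>0)&0x3fff = 0x36fc
rsvd:2 @ bit 14 → (0x698436fc>>14)&0x3 = 0x0
tag:4 @ bit 16 → (0x698436fc>>16)&0xf = 0x4
opcode:2 @ bit 20 → (0x698436fc>>20)&0x3 = 0x0
seq:7 @ bit 22 → (0x698436fc>>22)&0x7f = 0x26
flags:3 @ bit 29 → (0x698436fc>>29)&0x7 = 0x3  ←
flags signed 3b, MSB=0: value = 3

3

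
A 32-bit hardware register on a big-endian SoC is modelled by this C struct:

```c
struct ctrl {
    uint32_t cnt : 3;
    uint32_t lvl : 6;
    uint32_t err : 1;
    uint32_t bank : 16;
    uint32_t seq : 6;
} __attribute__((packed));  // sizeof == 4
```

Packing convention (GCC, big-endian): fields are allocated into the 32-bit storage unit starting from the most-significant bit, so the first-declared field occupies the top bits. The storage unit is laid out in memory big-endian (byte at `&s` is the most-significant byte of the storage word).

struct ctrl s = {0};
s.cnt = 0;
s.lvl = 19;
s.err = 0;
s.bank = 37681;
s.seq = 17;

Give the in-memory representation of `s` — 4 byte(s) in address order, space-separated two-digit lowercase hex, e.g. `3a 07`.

cnt:3 = 0 → 0x0 << 29 → word 0x00000000
lvl:6 = 19 → 0x13 << 23 → word 0x09800000
err:1 = 0 → 0x0 << 22 → word 0x09800000
bank:16 = 37681 → 0x9331 << 6 → word 0x09a4cc40
seq:6 = 17 → 0x11 << 0 → word 0x09a4cc51
word = 0x09a4cc51 → big-endian bytes:
  [0]=0x09  [1]=0xa4  [2]=0xcc  [3]=0x51

09 a4 cc 51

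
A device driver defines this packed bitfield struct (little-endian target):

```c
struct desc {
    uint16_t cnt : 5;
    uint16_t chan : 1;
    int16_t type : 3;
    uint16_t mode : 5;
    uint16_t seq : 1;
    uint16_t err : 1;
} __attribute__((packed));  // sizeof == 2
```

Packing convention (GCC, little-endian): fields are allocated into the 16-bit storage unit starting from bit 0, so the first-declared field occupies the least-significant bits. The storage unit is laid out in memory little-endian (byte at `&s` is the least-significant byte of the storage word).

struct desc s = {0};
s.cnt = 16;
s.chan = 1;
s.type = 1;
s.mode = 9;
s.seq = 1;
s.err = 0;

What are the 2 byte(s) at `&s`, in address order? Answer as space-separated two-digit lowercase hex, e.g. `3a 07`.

70 52

cnt (5b) val=16 bits=0x10 at bit 0: 0x0010
chan (1b) val=1 bits=0x1 at bit 5: 0x0030
type (3b) val=1 bits=0x1 at bit 6: 0x0070
mode (5b) val=9 bits=0x9 at bit 9: 0x1270
seq (1b) val=1 bits=0x1 at bit 14: 0x5270
err (1b) val=0 bits=0x0 at bit 15: 0x5270
word = 0x5270 → little-endian bytes:
  [0]=0x70  [1]=0x52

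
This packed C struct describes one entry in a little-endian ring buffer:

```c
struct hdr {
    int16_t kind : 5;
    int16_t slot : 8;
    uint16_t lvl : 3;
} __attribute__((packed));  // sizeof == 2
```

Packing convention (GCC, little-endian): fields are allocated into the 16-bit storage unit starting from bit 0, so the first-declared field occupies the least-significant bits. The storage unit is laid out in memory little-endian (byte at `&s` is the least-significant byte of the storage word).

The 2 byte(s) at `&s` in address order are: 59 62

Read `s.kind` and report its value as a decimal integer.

[0]=0x59 [1]=0x62 (little-endian) → word 0x6259
kind [0+:5] = (word>>0) & 0x1f = 25  ←
slot [5+:8] = (word>>5) & 0xff = 18
lvl [13+:3] = (word>>13) & 0x7 = 3
kind signed 5b, MSB=1: 25 - 32 = -7

-7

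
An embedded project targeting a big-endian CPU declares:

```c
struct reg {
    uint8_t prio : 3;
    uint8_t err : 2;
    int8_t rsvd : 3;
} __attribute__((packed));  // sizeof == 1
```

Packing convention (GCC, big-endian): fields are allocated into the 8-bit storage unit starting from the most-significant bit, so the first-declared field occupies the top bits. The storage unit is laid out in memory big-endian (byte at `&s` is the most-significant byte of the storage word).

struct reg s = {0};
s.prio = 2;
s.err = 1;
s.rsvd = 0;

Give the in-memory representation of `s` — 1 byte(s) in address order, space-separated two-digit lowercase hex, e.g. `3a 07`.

[5+:3] prio=2 & 0x7 = 0x2; word=0x40
[3+:2] err=1 & 0x3 = 0x1; word=0x48
[0+:3] rsvd=0 & 0x7 = 0x0; word=0x48
word = 0x48 → big-endian bytes:
  [0]=0x48

48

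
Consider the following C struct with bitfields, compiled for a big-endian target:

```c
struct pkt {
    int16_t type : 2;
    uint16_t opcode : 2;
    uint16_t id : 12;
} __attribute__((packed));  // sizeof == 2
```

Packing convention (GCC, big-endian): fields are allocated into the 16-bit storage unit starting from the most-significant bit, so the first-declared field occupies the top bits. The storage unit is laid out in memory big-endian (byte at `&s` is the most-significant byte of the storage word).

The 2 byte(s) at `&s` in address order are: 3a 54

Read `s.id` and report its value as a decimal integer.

[0]=0x3a [1]=0x54 (big-endian) → word 0x3a54
type [14+:2] = (word>>14) & 0x3 = 0
opcode [12+:2] = (word>>12) & 0x3 = 3
id [0+:12] = (word>>0) & 0xfff = 2644  ←

2644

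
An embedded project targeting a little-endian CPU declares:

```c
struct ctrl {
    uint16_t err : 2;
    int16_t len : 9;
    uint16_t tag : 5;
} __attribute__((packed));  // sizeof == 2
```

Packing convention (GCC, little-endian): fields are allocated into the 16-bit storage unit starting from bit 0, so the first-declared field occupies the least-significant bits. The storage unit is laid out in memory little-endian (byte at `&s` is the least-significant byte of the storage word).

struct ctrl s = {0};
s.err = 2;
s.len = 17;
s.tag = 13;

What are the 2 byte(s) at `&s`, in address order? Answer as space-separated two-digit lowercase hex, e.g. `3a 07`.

err (2b) val=2 bits=0x2 at bit 0: 0x0002
len (9b) val=17 bits=0x11 at bit 2: 0x0046
tag (5b) val=13 bits=0xd at bit 11: 0x6846
word = 0x6846 → little-endian bytes:
  [0]=0x46  [1]=0x68

46 68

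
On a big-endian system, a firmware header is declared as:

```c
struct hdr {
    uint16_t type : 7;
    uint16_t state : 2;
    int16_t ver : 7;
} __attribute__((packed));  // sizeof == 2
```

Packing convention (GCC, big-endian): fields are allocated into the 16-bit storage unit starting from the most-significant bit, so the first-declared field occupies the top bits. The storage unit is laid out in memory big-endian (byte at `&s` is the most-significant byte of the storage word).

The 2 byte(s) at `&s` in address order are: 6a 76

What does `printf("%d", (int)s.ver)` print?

-10

[0]=0x6a [1]=0x76 (big-endian) → word 0x6a76
type:7 @ bit 9 → (0x6a76>>9)&0x7f = 0x35
state:2 @ bit 7 → (0x6a76>>7)&0x3 = 0x0
ver:7 @ bit 0 → (0x6a76>>0)&0x7f = 0x76  ←
ver signed 7b, MSB=1: 118 - 128 = -10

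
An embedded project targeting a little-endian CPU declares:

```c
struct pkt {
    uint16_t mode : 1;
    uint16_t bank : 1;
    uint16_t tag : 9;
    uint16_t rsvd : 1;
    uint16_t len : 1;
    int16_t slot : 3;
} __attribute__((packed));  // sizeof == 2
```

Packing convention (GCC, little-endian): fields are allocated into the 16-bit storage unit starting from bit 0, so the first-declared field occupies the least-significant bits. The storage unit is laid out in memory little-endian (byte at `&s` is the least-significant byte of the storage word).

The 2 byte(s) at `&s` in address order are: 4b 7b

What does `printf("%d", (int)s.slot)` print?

3

[0]=0x4b [1]=0x7b (little-endian) → word 0x7b4b
mode:1 @ bit 0 → (0x7b4b>>0)&0x1 = 0x1
bank:1 @ bit 1 → (0x7b4b>>1)&0x1 = 0x1
tag:9 @ bit 2 → (0x7b4b>>2)&0x1ff = 0xd2
rsvd:1 @ bit 11 → (0x7b4b>>11)&0x1 = 0x1
len:1 @ bit 12 → (0x7b4b>>12)&0x1 = 0x1
slot:3 @ bit 13 → (0x7b4b>>13)&0x7 = 0x3  ←
slot signed 3b, MSB=0: value = 3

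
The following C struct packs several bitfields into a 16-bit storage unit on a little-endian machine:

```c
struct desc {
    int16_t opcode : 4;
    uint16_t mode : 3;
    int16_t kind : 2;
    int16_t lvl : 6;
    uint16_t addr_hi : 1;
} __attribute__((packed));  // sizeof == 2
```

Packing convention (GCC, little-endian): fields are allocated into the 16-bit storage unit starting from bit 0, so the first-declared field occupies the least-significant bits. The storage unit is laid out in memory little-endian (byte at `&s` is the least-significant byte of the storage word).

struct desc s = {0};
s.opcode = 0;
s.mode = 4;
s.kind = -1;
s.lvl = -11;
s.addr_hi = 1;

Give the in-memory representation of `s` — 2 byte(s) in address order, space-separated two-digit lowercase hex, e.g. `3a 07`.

opcode (4b) val=0 bits=0x0 at bit 0: 0x0000
mode (3b) val=4 bits=0x4 at bit 4: 0x0040
kind (2b) val=-1 bits=0x3 at bit 7: 0x01c0
lvl (6b) val=-11 bits=0x35 at bit 9: 0x6bc0
addr_hi (1b) val=1 bits=0x1 at bit 15: 0xebc0
word = 0xebc0 → little-endian bytes:
  [0]=0xc0  [1]=0xeb

c0 eb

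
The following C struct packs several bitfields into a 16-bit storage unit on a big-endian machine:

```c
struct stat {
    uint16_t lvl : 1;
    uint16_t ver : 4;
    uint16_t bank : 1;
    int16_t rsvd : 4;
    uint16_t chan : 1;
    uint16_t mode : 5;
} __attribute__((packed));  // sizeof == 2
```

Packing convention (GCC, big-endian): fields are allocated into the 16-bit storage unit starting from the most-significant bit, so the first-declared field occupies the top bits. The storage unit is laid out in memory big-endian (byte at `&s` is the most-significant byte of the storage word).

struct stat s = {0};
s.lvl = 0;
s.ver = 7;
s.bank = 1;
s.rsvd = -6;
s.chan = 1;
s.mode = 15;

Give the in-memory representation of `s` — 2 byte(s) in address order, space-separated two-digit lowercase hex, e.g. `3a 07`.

3e af

[15+:1] lvl=0 & 0x1 = 0x0; word=0x0000
[11+:4] ver=7 & 0xf = 0x7; word=0x3800
[10+:1] bank=1 & 0x1 = 0x1; word=0x3c00
[6+:4] rsvd=-6 & 0xf = 0xa; word=0x3e80
[5+:1] chan=1 & 0x1 = 0x1; word=0x3ea0
[0+:5] mode=15 & 0x1f = 0xf; word=0x3eaf
word = 0x3eaf → big-endian bytes:
  [0]=0x3e  [1]=0xaf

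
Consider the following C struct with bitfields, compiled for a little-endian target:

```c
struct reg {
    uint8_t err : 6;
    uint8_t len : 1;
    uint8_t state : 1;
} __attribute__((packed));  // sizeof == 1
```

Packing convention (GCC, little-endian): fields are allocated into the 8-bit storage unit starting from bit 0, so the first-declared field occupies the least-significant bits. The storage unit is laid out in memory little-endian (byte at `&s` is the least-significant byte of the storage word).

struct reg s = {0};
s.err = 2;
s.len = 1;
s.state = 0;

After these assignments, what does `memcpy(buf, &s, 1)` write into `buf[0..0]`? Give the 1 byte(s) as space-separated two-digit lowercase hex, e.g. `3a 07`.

42

err (6b) val=2 bits=0x2 at bit 0: 0x02
len (1b) val=1 bits=0x1 at bit 6: 0x42
state (1b) val=0 bits=0x0 at bit 7: 0x42
word = 0x42 → little-endian bytes:
  [0]=0x42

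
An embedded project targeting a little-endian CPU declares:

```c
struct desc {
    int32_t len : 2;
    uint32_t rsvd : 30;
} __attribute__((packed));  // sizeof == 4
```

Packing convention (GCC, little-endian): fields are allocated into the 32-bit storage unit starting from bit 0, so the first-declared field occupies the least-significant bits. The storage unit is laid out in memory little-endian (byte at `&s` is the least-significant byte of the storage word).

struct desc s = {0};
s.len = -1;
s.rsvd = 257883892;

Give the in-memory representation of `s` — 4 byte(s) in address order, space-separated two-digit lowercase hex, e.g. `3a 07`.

len (2b) val=-1 bits=0x3 at bit 0: 0x00000003
rsvd (30b) val=257883892 bits=0xf5efef4 at bit 2: 0x3d7bfbd3
word = 0x3d7bfbd3 → little-endian bytes:
  [0]=0xd3  [1]=0xfb  [2]=0x7b  [3]=0x3d

d3 fb 7b 3d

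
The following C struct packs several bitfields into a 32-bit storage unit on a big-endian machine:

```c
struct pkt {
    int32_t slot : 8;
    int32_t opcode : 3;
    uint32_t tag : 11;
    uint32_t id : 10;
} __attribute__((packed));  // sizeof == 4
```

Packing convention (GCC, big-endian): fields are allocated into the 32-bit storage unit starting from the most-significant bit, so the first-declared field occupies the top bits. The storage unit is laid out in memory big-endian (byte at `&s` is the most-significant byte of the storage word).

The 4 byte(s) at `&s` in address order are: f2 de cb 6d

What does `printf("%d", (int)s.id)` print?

[0]=0xf2 [1]=0xde [2]=0xcb [3]=0x6d (big-endian) → word 0xf2decb6d
slot [24+:8] = (word>>24) & 0xff = 242
opcode [21+:3] = (word>>21) & 0x7 = 6
tag [10+:11] = (word>>10) & 0x7ff = 1970
id [0+:10] = (word>>0) & 0x3ff = 877  ←

877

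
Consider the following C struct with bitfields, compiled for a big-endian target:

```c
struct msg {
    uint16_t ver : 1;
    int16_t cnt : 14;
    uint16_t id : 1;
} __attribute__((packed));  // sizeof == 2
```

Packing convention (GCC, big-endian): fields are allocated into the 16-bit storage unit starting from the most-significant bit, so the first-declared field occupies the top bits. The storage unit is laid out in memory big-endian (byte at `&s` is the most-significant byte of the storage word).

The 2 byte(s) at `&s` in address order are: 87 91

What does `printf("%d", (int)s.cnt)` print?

968

[0]=0x87 [1]=0x91 (big-endian) → word 0x8791
ver [15+:1] = (word>>15) & 0x1 = 1
cnt [1+:14] = (word>>1) & 0x3fff = 968  ←
id [0+:1] = (word>>0) & 0x1 = 1
cnt signed 14b, MSB=0: value = 968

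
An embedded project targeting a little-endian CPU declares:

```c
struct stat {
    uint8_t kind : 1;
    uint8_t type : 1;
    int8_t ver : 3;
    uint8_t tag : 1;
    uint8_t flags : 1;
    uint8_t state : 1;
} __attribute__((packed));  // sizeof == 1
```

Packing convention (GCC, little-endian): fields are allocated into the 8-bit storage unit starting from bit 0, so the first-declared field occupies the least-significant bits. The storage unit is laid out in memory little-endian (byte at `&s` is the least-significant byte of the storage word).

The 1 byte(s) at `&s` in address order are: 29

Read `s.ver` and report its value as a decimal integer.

2

[0]=0x29 (little-endian) → word 0x29
kind:1 @ bit 0 → (0x29>>0)&0x1 = 0x1
type:1 @ bit 1 → (0x29>>1)&0x1 = 0x0
ver:3 @ bit 2 → (0x29>>2)&0x7 = 0x2  ←
tag:1 @ bit 5 → (0x29>>5)&0x1 = 0x1
flags:1 @ bit 6 → (0x29>>6)&0x1 = 0x0
state:1 @ bit 7 → (0x29>>7)&0x1 = 0x0
ver signed 3b, MSB=0: value = 2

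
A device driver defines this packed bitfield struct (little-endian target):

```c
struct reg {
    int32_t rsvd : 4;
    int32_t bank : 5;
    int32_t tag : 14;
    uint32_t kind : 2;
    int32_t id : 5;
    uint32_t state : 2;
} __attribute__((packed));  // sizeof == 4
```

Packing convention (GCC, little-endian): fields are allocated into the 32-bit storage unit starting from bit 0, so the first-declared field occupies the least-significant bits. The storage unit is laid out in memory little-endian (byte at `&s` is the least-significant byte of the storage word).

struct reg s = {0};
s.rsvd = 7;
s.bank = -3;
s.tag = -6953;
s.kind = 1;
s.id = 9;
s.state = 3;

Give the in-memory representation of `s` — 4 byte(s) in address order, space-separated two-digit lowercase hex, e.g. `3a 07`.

rsvd (4b) val=7 bits=0x7 at bit 0: 0x00000007
bank (5b) val=-3 bits=0x1d at bit 4: 0x000001d7
tag (14b) val=-6953 bits=0x24d7 at bit 9: 0x0049afd7
kind (2b) val=1 bits=0x1 at bit 23: 0x00c9afd7
id (5b) val=9 bits=0x9 at bit 25: 0x12c9afd7
state (2b) val=3 bits=0x3 at bit 30: 0xd2c9afd7
word = 0xd2c9afd7 → little-endian bytes:
  [0]=0xd7  [1]=0xaf  [2]=0xc9  [3]=0xd2

d7 af c9 d2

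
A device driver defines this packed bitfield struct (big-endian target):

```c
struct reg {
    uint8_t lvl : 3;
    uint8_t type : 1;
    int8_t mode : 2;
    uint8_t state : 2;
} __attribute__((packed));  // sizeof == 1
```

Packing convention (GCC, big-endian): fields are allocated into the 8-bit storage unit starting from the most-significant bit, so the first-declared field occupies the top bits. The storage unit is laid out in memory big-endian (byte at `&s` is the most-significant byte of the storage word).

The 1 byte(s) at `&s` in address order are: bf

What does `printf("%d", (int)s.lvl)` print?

[0]=0xbf (big-endian) → word 0xbf
lvl:3 @ bit 5 → (0xbf>>5)&0x7 = 0x5  ←
type:1 @ bit 4 → (0xbf>>4)&0x1 = 0x1
mode:2 @ bit 2 → (0xbf>>2)&0x3 = 0x3
state:2 @ bit 0 → (0xbf>>0)&0x3 = 0x3

5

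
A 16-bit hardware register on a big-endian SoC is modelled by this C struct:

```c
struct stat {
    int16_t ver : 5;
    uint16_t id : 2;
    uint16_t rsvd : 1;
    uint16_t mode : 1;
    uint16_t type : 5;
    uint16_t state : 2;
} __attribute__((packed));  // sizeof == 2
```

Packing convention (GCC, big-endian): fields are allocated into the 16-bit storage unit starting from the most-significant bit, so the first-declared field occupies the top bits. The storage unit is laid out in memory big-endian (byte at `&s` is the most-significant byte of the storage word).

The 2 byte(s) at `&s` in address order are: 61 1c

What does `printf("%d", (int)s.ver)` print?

12

[0]=0x61 [1]=0x1c (big-endian) → word 0x611c
ver [11+:5] = (word>>11) & 0x1f = 12  ←
id [9+:2] = (word>>9) & 0x3 = 0
rsvd [8+:1] = (word>>8) & 0x1 = 1
mode [7+:1] = (word>>7) & 0x1 = 0
type [2+:5] = (word>>2) & 0x1f = 7
state [0+:2] = (word>>0) & 0x3 = 0
ver signed 5b, MSB=0: value = 12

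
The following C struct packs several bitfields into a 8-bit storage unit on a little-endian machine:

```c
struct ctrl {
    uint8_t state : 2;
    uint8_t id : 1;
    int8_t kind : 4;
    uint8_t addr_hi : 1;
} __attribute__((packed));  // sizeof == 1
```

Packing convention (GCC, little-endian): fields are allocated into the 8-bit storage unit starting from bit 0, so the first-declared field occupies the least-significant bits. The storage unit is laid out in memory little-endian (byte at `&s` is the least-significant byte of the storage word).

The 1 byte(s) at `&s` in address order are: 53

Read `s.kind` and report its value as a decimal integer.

[0]=0x53 (little-endian) → word 0x53
state:2 @ bit 0 → (0x53>>0)&0x3 = 0x3
id:1 @ bit 2 → (0x53>>2)&0x1 = 0x0
kind:4 @ bit 3 → (0x53>>3)&0xf = 0xa  ←
addr_hi:1 @ bit 7 → (0x53>>7)&0x1 = 0x0
kind signed 4b, MSB=1: 10 - 16 = -6

-6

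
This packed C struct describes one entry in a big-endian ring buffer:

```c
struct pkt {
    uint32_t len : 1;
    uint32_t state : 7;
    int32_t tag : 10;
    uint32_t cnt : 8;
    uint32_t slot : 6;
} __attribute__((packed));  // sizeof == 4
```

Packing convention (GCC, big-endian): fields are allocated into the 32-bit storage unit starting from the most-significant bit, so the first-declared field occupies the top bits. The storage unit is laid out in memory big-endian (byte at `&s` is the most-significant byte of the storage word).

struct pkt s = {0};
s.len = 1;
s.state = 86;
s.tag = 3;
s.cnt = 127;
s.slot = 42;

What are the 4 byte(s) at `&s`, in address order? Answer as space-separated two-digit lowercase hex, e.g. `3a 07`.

len:1 = 1 → 0x1 << 31 → word 0x80000000
state:7 = 86 → 0x56 << 24 → word 0xd6000000
tag:10 = 3 → 0x3 << 14 → word 0xd600c000
cnt:8 = 127 → 0x7f << 6 → word 0xd600dfc0
slot:6 = 42 → 0x2a << 0 → word 0xd600dfea
word = 0xd600dfea → big-endian bytes:
  [0]=0xd6  [1]=0x00  [2]=0xdf  [3]=0xea

d6 00 df ea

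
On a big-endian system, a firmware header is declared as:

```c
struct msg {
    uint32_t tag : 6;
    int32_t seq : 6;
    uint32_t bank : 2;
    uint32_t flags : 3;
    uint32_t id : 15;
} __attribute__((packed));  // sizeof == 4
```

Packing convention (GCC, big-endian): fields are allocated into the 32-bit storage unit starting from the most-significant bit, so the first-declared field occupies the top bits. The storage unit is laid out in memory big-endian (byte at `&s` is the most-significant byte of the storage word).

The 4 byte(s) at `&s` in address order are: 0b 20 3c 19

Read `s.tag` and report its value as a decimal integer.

[0]=0x0b [1]=0x20 [2]=0x3c [3]=0x19 (big-endian) → word 0x0b203c19
tag [26+:6] = (word>>26) & 0x3f = 2  ←
seq [20+:6] = (word>>20) & 0x3f = 50
bank [18+:2] = (word>>18) & 0x3 = 0
flags [15+:3] = (word>>15) & 0x7 = 0
id [0+:15] = (word>>0) & 0x7fff = 15385

2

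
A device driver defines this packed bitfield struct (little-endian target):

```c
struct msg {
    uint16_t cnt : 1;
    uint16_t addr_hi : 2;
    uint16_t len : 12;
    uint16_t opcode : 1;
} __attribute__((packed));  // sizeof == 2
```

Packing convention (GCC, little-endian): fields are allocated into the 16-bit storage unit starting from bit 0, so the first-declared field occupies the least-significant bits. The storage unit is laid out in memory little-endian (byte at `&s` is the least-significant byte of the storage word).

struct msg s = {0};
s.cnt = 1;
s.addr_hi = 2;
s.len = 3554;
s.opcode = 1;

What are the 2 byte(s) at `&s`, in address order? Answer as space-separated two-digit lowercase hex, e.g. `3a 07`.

cnt:1 = 1 → 0x1 << 0 → word 0x0001
addr_hi:2 = 2 → 0x2 << 1 → word 0x0005
len:12 = 3554 → 0xde2 << 3 → word 0x6f15
opcode:1 = 1 → 0x1 << 15 → word 0xef15
word = 0xef15 → little-endian bytes:
  [0]=0x15  [1]=0xef

15 ef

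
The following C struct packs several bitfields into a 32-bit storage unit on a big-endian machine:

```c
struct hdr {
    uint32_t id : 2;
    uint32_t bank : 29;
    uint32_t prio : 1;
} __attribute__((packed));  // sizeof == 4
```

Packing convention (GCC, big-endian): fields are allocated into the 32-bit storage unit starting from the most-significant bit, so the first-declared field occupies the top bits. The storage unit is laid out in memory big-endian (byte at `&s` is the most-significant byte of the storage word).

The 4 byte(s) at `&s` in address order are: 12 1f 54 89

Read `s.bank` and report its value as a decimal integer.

152021572

[0]=0x12 [1]=0x1f [2]=0x54 [3]=0x89 (big-endian) → word 0x121f5489
id [30+:2] = (word>>30) & 0x3 = 0
bank [1+:29] = (word>>1) & 0x1fffffff = 152021572  ←
prio [0+:1] = (word>>0) & 0x1 = 1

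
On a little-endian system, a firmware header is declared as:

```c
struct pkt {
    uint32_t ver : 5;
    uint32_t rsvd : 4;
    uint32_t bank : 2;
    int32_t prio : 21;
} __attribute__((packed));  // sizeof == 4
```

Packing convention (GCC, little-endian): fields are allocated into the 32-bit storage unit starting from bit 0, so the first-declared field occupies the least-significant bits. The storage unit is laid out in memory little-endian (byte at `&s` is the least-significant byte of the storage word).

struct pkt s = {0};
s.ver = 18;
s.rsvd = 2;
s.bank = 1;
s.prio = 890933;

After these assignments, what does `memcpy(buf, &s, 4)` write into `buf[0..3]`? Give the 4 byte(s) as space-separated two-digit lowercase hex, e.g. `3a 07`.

[0+:5] ver=18 & 0x1f = 0x12; word=0x00000012
[5+:4] rsvd=2 & 0xf = 0x2; word=0x00000052
[9+:2] bank=1 & 0x3 = 0x1; word=0x00000252
[11+:21] prio=890933 & 0x1fffff = 0xd9835; word=0x6cc1aa52
word = 0x6cc1aa52 → little-endian bytes:
  [0]=0x52  [1]=0xaa  [2]=0xc1  [3]=0x6c

52 aa c1 6c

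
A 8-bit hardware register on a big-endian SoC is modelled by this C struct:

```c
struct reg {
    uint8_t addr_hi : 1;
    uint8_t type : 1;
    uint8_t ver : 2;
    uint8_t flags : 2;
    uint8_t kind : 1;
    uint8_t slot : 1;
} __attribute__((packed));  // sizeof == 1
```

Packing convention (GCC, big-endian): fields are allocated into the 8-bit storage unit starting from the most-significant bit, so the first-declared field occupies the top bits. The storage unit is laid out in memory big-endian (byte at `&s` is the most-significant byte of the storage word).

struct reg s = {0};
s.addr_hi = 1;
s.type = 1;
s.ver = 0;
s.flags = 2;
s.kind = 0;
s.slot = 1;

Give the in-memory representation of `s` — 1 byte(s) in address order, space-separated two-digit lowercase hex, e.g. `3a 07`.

addr_hi:1 = 1 → 0x1 << 7 → word 0x80
type:1 = 1 → 0x1 << 6 → word 0xc0
ver:2 = 0 → 0x0 << 4 → word 0xc0
flags:2 = 2 → 0x2 << 2 → word 0xc8
kind:1 = 0 → 0x0 << 1 → word 0xc8
slot:1 = 1 → 0x1 << 0 → word 0xc9
word = 0xc9 → big-endian bytes:
  [0]=0xc9

c9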